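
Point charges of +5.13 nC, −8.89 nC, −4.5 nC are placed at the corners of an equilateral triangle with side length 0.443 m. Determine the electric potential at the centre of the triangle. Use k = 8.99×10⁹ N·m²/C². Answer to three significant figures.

-290 V

The total potential is the scalar sum of each charge's contribution, V = Σ kqᵢ/rᵢ.
The distance from each vertex to the centroid is a/√3 = 0.256 m.
V = k[(5.13×10⁻⁹)/(0.256) + (-8.89×10⁻⁹)/(0.256) + (-4.50×10⁻⁹)/(0.256)] = -290 V.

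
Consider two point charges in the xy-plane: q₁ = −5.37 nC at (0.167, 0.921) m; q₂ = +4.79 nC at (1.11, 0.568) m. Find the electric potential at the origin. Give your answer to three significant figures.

Electric potential is a scalar, so the contributions from each charge add algebraically: V = Σ kqᵢ/rᵢ.
Distances from the field point to each charge: r₁ = 0.936 m, r₂ = 1.25 m.
V = k[(-5.37×10⁻⁹)/(0.936) + (4.79×10⁻⁹)/(1.25)] = -17.0 V.

-17.0 V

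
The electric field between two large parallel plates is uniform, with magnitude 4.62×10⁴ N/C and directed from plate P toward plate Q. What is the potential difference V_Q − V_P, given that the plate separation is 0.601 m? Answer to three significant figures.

In a uniform field, potential decreases in the direction of E: ΔV = −E·d for a displacement d parallel to E.
Going from P to Q is a displacement of 0.601 m along the field, so V_Q − V_P = −Ed = -2.78×10⁴ V.

-2.78×10⁴ V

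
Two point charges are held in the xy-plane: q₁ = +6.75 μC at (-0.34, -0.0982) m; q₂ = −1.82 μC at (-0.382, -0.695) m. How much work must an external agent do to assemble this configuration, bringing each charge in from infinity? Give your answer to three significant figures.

The work to assemble the configuration equals its total potential energy, U = Σ kqᵢqⱼ/rᵢⱼ over all pairs.
Pair separations: r₁₂ = 0.598 m.
U = (-0.185) = -0.185 J.

-0.185 J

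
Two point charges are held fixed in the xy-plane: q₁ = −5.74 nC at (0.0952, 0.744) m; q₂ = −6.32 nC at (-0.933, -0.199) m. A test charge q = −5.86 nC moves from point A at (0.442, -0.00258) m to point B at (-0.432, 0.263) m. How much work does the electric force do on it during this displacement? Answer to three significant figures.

The work done by the electric force is W_field = −ΔU = −q(V_B − V_A) = q(V_A − V_B).
At A: distances to the source charges are 0.823 m, 1.39 m; V_A = Σ kqᵢ/rᵢ = -104 V.
At B: distances to the source charges are 0.714 m, 0.682 m; V_B = Σ kqᵢ/rᵢ = -156 V.
ΔV = V_B − V_A = -52.1 V.
W_field = −qΔV = −(-5.86×10⁻⁹ C)(-52.1 V) = -3.05×10⁻⁷ J.

-3.05×10⁻⁷ J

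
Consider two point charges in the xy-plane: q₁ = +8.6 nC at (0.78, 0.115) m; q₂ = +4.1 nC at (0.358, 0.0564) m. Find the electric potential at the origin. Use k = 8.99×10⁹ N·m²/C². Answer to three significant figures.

200 V

The total potential is the scalar sum of each charge's contribution, V = Σ kqᵢ/rᵢ.
Distances from the field point to each charge: r₁ = 0.788 m, r₂ = 0.362 m.
V = k[(8.60×10⁻⁹)/(0.788) + (4.10×10⁻⁹)/(0.362)] = 200 V.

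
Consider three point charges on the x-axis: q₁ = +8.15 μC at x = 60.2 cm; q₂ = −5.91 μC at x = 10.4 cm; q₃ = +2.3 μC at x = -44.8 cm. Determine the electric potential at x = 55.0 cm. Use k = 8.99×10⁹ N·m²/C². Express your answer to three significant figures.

1.31×10⁶ V

The total potential is the scalar sum of each charge's contribution, V = Σ kqᵢ/rᵢ.
Distances from the field point to each charge: r₁ = 0.0520 m, r₂ = 0.446 m, r₃ = 0.998 m.
V = k[(8.15×10⁻⁶)/(0.0520) + (-5.91×10⁻⁶)/(0.446) + (2.30×10⁻⁶)/(0.998)] = 1.31×10⁶ V.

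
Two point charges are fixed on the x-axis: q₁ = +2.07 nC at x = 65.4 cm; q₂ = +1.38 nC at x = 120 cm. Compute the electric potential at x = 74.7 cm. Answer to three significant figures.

Electric potential is a scalar, so the contributions from each charge add algebraically: V = Σ kqᵢ/rᵢ.
Distances from the field point to each charge: r₁ = 0.0930 m, r₂ = 0.453 m.
V = k[(2.07×10⁻⁹)/(0.0930) + (1.38×10⁻⁹)/(0.453)] = 227 V.

227 V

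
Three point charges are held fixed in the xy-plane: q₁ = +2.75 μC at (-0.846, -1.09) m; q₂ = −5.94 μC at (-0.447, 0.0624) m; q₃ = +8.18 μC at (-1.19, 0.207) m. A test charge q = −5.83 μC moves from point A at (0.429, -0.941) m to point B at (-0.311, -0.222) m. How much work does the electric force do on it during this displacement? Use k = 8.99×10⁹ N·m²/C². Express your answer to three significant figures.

-0.502 J

The work done by the electric force is W_field = −ΔU = −q(V_B − V_A) = q(V_A − V_B).
At A: distances to the source charges are 1.28 m, 1.33 m, 1.98 m; V_A = Σ kqᵢ/rᵢ = 1.62×10⁴ V.
At B: distances to the source charges are 1.02 m, 0.315 m, 0.978 m; V_B = Σ kqᵢ/rᵢ = -7.00×10⁴ V.
ΔV = V_B − V_A = -8.62×10⁴ V.
W_field = −qΔV = −(-5.83×10⁻⁶ C)(-8.62×10⁴ V) = -0.502 J.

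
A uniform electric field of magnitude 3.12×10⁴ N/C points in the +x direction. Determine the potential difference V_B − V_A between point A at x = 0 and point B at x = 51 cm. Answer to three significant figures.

In a uniform field, potential decreases in the direction of E: V_B − V_A = −E·Δx.
V_B − V_A = −(3.12×10⁴ V/m)(0.510 m) = -1.59×10⁴ V.

-1.59×10⁴ V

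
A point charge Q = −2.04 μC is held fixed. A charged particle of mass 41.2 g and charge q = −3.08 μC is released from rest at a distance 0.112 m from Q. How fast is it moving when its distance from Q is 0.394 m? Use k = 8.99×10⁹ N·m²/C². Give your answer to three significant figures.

4.19 m/s

Only the electrostatic force acts, so mechanical energy is conserved: ½mv² = U₁ − U₂ = kQq(1/r₁ − 1/r₂).
U₁ − U₂ = (8.99×10⁹ N·m²/C²)(-2.04×10⁻⁶ C)(-3.08×10⁻⁶ C)(1/0.112 − 1/0.394) = 0.361 J.
v = √(2·0.361/0.0412) = 4.19 m/s.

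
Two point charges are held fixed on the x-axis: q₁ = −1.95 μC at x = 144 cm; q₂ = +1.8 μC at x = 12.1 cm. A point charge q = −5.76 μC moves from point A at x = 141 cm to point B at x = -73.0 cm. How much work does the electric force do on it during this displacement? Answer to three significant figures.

3.36 J

The work done by the electric force is W_field = −ΔU = −q(V_B − V_A) = q(V_A − V_B).
At A: distances to the source charges are 0.0300 m, 1.29 m; V_A = Σ kqᵢ/rᵢ = -5.72×10⁵ V.
At B: distances to the source charges are 2.17 m, 0.851 m; V_B = Σ kqᵢ/rᵢ = 1.09×10⁴ V.
ΔV = V_B − V_A = 5.83×10⁵ V.
W_field = −qΔV = −(-5.76×10⁻⁶ C)(5.83×10⁵ V) = 3.36 J.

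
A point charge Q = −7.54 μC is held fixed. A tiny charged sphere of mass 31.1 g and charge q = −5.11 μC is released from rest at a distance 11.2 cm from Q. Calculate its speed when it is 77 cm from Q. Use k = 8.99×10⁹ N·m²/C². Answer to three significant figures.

13.0 m/s

Only the electrostatic force acts, so mechanical energy is conserved: ½mv² = U₁ − U₂ = kQq(1/r₁ − 1/r₂).
U₁ − U₂ = (8.99×10⁹ N·m²/C²)(-7.54×10⁻⁶ C)(-5.11×10⁻⁶ C)(1/0.112 − 1/0.770) = 2.64 J.
v = √(2·2.64/0.0311) = 13.0 m/s.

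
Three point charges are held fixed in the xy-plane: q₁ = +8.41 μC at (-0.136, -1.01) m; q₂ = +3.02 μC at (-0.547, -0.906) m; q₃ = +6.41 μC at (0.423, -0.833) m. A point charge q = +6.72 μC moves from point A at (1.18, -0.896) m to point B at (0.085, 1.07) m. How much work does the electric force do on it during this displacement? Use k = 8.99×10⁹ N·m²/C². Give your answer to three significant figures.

0.469 J

The work done by the electric force is W_field = −ΔU = −q(V_B − V_A) = q(V_A − V_B).
At A: distances to the source charges are 1.32 m, 1.73 m, 0.760 m; V_A = Σ kqᵢ/rᵢ = 1.49×10⁵ V.
At B: distances to the source charges are 2.09 m, 2.07 m, 1.93 m; V_B = Σ kqᵢ/rᵢ = 7.90×10⁴ V.
ΔV = V_B − V_A = -6.98×10⁴ V.
W_field = −qΔV = −(6.72×10⁻⁶ C)(-6.98×10⁴ V) = 0.469 J.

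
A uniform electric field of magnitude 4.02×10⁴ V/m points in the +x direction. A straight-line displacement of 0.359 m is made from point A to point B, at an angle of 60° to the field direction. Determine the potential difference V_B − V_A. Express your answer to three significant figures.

Only the component of displacement along E changes the potential: ΔV = −E·d·cosθ.
ΔV = −(4.02×10⁴ V/m)(0.359 m)cos60° = -7220 V.

-7220 V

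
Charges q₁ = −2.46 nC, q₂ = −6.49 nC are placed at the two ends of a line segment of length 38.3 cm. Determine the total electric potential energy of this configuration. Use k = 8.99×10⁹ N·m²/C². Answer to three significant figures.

The assembly work is the sum of pairwise potential energies, U = Σ_{i<j} kqᵢqⱼ/rᵢⱼ.
The separation is r = 0.383 m.
U = (3.75×10⁻⁷) = 3.75×10⁻⁷ J.

3.75×10⁻⁷ J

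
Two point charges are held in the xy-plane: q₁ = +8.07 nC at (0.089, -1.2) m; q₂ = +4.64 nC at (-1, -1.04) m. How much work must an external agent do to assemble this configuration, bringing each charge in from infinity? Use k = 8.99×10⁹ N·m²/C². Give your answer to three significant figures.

3.06×10⁻⁷ J

The work to assemble the configuration equals its total potential energy, U = Σ kqᵢqⱼ/rᵢⱼ over all pairs.
Pair separations: r₁₂ = 1.10 m.
U = (3.06×10⁻⁷) = 3.06×10⁻⁷ J.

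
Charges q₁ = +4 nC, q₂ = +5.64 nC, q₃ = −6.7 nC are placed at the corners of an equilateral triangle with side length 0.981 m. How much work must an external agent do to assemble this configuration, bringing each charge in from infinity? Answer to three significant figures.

-3.85×10⁻⁷ J

The assembly work is the sum of pairwise potential energies, U = Σ_{i<j} kqᵢqⱼ/rᵢⱼ.
All three pair separations equal the side length, 0.981 m.
U = (2.07×10⁻⁷) + (-2.46×10⁻⁷) + (-3.46×10⁻⁷) = -3.85×10⁻⁷ J.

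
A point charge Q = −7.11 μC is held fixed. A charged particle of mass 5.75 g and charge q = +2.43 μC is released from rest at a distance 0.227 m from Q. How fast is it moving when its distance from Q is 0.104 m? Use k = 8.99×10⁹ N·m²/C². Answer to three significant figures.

Only the electrostatic force acts, so mechanical energy is conserved: ½mv² = U₁ − U₂ = kQq(1/r₁ − 1/r₂).
U₁ − U₂ = (8.99×10⁹ N·m²/C²)(-7.11×10⁻⁶ C)(2.43×10⁻⁶ C)(1/0.227 − 1/0.104) = 0.809 J.
v = √(2·0.809/5.75×10⁻³) = 16.8 m/s.

16.8 m/s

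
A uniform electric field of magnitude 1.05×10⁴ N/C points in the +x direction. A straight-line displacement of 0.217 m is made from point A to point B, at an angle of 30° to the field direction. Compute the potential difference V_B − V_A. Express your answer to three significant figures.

-1970 V

Only the component of displacement along E changes the potential: ΔV = −E·d·cosθ.
ΔV = −(1.05×10⁴ V/m)(0.217 m)cos30° = -1970 V.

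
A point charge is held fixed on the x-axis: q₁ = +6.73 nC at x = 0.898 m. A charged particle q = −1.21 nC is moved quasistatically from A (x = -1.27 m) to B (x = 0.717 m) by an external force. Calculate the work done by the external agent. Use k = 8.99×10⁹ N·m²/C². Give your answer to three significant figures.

-3.71×10⁻⁷ J

For quasistatic motion the external work equals the change in potential energy: W_ext = qΔV = q(V_B − V_A).
At A: distance to the source charge is 2.17 m; V_A = kq₁/r = 27.9 V.
At B: distance to the source charge is 0.181 m; V_B = kq₁/r = 334 V.
ΔV = V_B − V_A = 306 V.
W_ext = qΔV = (-1.21×10⁻⁹ C)(306 V) = -3.71×10⁻⁷ J.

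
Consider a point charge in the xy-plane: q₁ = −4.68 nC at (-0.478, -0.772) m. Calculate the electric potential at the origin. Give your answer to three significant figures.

The total potential is the scalar sum of each charge's contribution, V = Σ kqᵢ/rᵢ.
Distances from the field point to each charge: r₁ = 0.908 m.
V = k[(-4.68×10⁻⁹)/(0.908)] = -46.3 V.

-46.3 V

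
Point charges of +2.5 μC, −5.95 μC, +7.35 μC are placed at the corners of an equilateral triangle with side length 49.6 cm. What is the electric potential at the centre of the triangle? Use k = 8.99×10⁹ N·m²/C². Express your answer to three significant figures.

1.22×10⁵ V

The total potential is the scalar sum of each charge's contribution, V = Σ kqᵢ/rᵢ.
The distance from each vertex to the centroid is a/√3 = 0.286 m.
V = k[(2.50×10⁻⁶)/(0.286) + (-5.95×10⁻⁶)/(0.286) + (7.35×10⁻⁶)/(0.286)] = 1.22×10⁵ V.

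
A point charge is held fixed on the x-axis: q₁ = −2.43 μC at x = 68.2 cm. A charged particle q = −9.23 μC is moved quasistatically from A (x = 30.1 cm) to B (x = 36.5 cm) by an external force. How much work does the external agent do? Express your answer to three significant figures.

0.107 J

For quasistatic motion the external work equals the change in potential energy: W_ext = qΔV = q(V_B − V_A).
At A: distance to the source charge is 0.381 m; V_A = kq₁/r = -5.73×10⁴ V.
At B: distance to the source charge is 0.317 m; V_B = kq₁/r = -6.89×10⁴ V.
ΔV = V_B − V_A = -1.16×10⁴ V.
W_ext = qΔV = (-9.23×10⁻⁶ C)(-1.16×10⁴ V) = 0.107 J.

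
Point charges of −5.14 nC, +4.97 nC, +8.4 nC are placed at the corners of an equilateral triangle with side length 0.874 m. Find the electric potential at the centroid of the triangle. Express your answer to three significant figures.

147 V

Electric potential is a scalar, so the contributions from each charge add algebraically: V = Σ kqᵢ/rᵢ.
The distance from each vertex to the centroid is a/√3 = 0.505 m.
V = k[(-5.14×10⁻⁹)/(0.505) + (4.97×10⁻⁹)/(0.505) + (8.40×10⁻⁹)/(0.505)] = 147 V.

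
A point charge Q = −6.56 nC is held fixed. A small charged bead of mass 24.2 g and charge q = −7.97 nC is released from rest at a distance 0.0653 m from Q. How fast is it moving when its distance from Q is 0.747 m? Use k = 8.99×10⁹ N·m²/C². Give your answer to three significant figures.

0.0233 m/s

Only the electrostatic force acts, so mechanical energy is conserved: ½mv² = U₁ − U₂ = kQq(1/r₁ − 1/r₂).
U₁ − U₂ = (8.99×10⁹ N·m²/C²)(-6.56×10⁻⁹ C)(-7.97×10⁻⁹ C)(1/0.0653 − 1/0.747) = 6.57×10⁻⁶ J.
v = √(2·6.57×10⁻⁶/0.0242) = 0.0233 m/s.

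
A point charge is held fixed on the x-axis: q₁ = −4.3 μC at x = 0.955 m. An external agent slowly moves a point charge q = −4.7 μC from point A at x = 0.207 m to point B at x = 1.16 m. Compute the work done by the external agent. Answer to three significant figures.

For quasistatic motion the external work equals the change in potential energy: W_ext = qΔV = q(V_B − V_A).
At A: distance to the source charge is 0.748 m; V_A = kq₁/r = -5.17×10⁴ V.
At B: distance to the source charge is 0.205 m; V_B = kq₁/r = -1.89×10⁵ V.
ΔV = V_B − V_A = -1.37×10⁵ V.
W_ext = qΔV = (-4.70×10⁻⁶ C)(-1.37×10⁵ V) = 0.643 J.

0.643 J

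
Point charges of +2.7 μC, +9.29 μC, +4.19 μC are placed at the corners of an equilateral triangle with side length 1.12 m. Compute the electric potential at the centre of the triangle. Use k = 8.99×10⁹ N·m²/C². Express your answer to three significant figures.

The total potential is the scalar sum of each charge's contribution, V = Σ kqᵢ/rᵢ.
The distance from each vertex to the centroid is a/√3 = 0.647 m.
V = k[(2.70×10⁻⁶)/(0.647) + (9.29×10⁻⁶)/(0.647) + (4.19×10⁻⁶)/(0.647)] = 2.25×10⁵ V.

2.25×10⁵ V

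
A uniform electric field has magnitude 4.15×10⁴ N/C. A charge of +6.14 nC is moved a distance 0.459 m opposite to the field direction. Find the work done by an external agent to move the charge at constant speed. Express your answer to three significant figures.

The potential change for a displacement 0.459 m opposite to the field direction is ΔV = +Ed = 1.90×10⁴ V.
W_ext = qΔV = 1.17×10⁻⁴ J.

1.17×10⁻⁴ J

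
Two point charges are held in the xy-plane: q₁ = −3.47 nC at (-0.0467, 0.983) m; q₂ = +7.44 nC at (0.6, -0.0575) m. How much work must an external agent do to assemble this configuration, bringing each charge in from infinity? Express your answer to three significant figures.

-1.89×10⁻⁷ J

The work to assemble the configuration equals its total potential energy, U = Σ kqᵢqⱼ/rᵢⱼ over all pairs.
Pair separations: r₁₂ = 1.23 m.
U = (-1.89×10⁻⁷) = -1.89×10⁻⁷ J.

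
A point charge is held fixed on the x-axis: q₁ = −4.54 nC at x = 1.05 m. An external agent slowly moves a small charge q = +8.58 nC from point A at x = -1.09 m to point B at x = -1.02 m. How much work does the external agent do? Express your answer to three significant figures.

-5.53×10⁻⁹ J

For quasistatic motion the external work equals the change in potential energy: W_ext = qΔV = q(V_B − V_A).
At A: distance to the source charge is 2.14 m; V_A = kq₁/r = -19.1 V.
At B: distance to the source charge is 2.07 m; V_B = kq₁/r = -19.7 V.
ΔV = V_B − V_A = -0.645 V.
W_ext = qΔV = (8.58×10⁻⁹ C)(-0.645 V) = -5.53×10⁻⁹ J.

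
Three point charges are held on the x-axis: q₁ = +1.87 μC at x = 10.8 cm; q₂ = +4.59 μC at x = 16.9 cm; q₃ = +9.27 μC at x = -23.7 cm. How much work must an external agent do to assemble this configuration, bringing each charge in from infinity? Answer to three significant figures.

2.66 J

The assembly work is the sum of pairwise potential energies, U = Σ_{i<j} kqᵢqⱼ/rᵢⱼ.
Pair separations: r₁₂ = 0.0610 m, r₁₃ = 0.345 m, r₂₃ = 0.406 m.
U = (1.26) + (0.452) + (0.942) = 2.66 J.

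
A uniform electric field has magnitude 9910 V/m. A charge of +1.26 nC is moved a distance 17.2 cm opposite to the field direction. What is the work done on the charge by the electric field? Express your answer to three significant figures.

-2.15×10⁻⁶ J

The potential change for a displacement 17.2 cm opposite to the field direction is ΔV = +Ed = 1700 V.
W_field = −qΔV = -2.15×10⁻⁶ J.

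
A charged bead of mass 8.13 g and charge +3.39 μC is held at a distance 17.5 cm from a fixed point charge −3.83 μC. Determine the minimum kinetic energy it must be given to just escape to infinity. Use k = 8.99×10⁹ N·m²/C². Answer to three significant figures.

To just escape, total mechanical energy must reach zero at infinity: ½mv²_min + U = 0, so ½mv²_min = −U = |kQq|/r.
|U| = |kQq|/r = (8.99×10⁹ N·m²/C²)(3.83×10⁻⁶)(3.39×10⁻⁶)/(0.175) = 0.667 J.

0.667 J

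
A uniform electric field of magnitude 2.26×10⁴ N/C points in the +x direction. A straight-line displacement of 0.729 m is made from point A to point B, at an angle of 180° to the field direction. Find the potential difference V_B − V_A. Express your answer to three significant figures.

Only the component of displacement along E changes the potential: ΔV = −E·d·cosθ.
ΔV = −(2.26×10⁴ V/m)(0.729 m)cos180° = 1.65×10⁴ V.

1.65×10⁴ V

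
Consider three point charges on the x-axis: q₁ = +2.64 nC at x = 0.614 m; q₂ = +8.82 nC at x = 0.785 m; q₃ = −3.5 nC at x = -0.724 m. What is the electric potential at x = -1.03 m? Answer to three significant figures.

-44.7 V

Electric potential is a scalar, so the contributions from each charge add algebraically: V = Σ kqᵢ/rᵢ.
Distances from the field point to each charge: r₁ = 1.64 m, r₂ = 1.81 m, r₃ = 0.306 m.
V = k[(2.64×10⁻⁹)/(1.64) + (8.82×10⁻⁹)/(1.81) + (-3.50×10⁻⁹)/(0.306)] = -44.7 V.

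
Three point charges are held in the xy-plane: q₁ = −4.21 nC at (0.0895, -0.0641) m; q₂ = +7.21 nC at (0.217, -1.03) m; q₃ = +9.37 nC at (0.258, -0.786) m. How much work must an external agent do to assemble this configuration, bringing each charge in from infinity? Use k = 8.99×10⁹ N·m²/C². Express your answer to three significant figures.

The work to assemble the configuration equals its total potential energy, U = Σ kqᵢqⱼ/rᵢⱼ over all pairs.
Pair separations: r₁₂ = 0.974 m, r₁₃ = 0.741 m, r₂₃ = 0.247 m.
U = (-2.80×10⁻⁷) + (-4.78×10⁻⁷) + (2.45×10⁻⁶) = 1.70×10⁻⁶ J.

1.70×10⁻⁶ J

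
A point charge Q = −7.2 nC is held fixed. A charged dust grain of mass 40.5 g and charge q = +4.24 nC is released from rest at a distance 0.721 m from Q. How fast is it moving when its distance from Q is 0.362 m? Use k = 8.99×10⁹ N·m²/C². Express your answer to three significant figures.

4.32×10⁻³ m/s

Only the electrostatic force acts, so mechanical energy is conserved: ½mv² = U₁ − U₂ = kQq(1/r₁ − 1/r₂).
U₁ − U₂ = (8.99×10⁹ N·m²/C²)(-7.20×10⁻⁹ C)(4.24×10⁻⁹ C)(1/0.721 − 1/0.362) = 3.77×10⁻⁷ J.
v = √(2·3.77×10⁻⁷/0.0405) = 4.32×10⁻³ m/s.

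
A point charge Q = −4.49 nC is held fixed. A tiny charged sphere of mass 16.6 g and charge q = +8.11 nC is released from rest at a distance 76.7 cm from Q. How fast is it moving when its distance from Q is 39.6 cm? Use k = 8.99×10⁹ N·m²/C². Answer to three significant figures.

6.94×10⁻³ m/s

Only the electrostatic force acts, so mechanical energy is conserved: ½mv² = U₁ − U₂ = kQq(1/r₁ − 1/r₂).
U₁ − U₂ = (8.99×10⁹ N·m²/C²)(-4.49×10⁻⁹ C)(8.11×10⁻⁹ C)(1/0.767 − 1/0.396) = 4.00×10⁻⁷ J.
v = √(2·4.00×10⁻⁷/0.0166) = 6.94×10⁻³ m/s.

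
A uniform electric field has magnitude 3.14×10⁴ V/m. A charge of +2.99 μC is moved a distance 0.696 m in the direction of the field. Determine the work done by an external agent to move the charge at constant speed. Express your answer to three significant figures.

The potential change for a displacement 0.696 m in the direction of the field is ΔV = −Ed = -2.19×10⁴ V.
W_ext = qΔV = -0.0653 J.

-0.0653 J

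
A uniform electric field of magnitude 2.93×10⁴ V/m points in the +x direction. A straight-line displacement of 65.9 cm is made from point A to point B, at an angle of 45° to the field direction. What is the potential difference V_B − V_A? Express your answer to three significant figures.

Only the component of displacement along E changes the potential: ΔV = −E·d·cosθ.
ΔV = −(2.93×10⁴ V/m)(0.659 m)cos45° = -1.37×10⁴ V.

-1.37×10⁴ V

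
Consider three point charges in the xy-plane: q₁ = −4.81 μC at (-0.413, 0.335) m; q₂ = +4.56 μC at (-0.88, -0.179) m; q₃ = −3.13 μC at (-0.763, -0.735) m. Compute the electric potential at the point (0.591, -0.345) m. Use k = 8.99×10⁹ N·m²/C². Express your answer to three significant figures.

Electric potential is a scalar, so the contributions from each charge add algebraically: V = Σ kqᵢ/rᵢ.
Distances from the field point to each charge: r₁ = 1.21 m, r₂ = 1.48 m, r₃ = 1.41 m.
V = k[(-4.81×10⁻⁶)/(1.21) + (4.56×10⁻⁶)/(1.48) + (-3.13×10⁻⁶)/(1.41)] = -2.79×10⁴ V.

-2.79×10⁴ V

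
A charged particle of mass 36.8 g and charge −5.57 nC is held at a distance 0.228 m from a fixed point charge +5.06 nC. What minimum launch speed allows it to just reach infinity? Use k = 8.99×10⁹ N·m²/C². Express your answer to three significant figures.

7.77×10⁻³ m/s

To just escape, total mechanical energy must reach zero at infinity: ½mv²_min + U = 0, so ½mv²_min = −U = |kQq|/r.
|U| = |kQq|/r = (8.99×10⁹ N·m²/C²)(5.06×10⁻⁹)(5.57×10⁻⁹)/(0.228) = 1.11×10⁻⁶ J.
v_min = √(2|U|/m) = √(2·1.11×10⁻⁶/0.0368) = 7.77×10⁻³ m/s.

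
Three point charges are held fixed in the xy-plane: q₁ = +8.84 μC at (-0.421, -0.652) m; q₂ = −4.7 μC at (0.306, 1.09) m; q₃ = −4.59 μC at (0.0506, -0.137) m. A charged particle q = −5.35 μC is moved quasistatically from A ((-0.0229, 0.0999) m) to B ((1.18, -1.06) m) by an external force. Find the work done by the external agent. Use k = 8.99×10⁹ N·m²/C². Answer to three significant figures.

For quasistatic motion the external work equals the change in potential energy: W_ext = qΔV = q(V_B − V_A).
At A: distances to the source charges are 0.851 m, 1.04 m, 0.248 m; V_A = Σ kqᵢ/rᵢ = -1.13×10⁵ V.
At B: distances to the source charges are 1.65 m, 2.32 m, 1.46 m; V_B = Σ kqᵢ/rᵢ = 1610 V.
ΔV = V_B − V_A = 1.15×10⁵ V.
W_ext = qΔV = (-5.35×10⁻⁶ C)(1.15×10⁵ V) = -0.616 J.

-0.616 J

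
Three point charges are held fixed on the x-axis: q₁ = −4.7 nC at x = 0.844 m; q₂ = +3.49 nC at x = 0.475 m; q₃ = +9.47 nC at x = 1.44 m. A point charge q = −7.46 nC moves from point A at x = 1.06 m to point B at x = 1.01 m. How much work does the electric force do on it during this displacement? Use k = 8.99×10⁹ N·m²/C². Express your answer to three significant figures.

-5.96×10⁻⁷ J

The work done by the electric force is W_field = −ΔU = −q(V_B − V_A) = q(V_A − V_B).
At A: distances to the source charges are 0.216 m, 0.585 m, 0.380 m; V_A = Σ kqᵢ/rᵢ = 82.1 V.
At B: distances to the source charges are 0.166 m, 0.535 m, 0.430 m; V_B = Σ kqᵢ/rᵢ = 2.10 V.
ΔV = V_B − V_A = -80.0 V.
W_field = −qΔV = −(-7.46×10⁻⁹ C)(-80.0 V) = -5.96×10⁻⁷ J.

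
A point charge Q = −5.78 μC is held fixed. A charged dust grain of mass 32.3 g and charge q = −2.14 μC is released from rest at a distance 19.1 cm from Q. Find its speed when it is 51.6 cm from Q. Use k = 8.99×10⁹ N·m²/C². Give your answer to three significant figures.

Only the electrostatic force acts, so mechanical energy is conserved: ½mv² = U₁ − U₂ = kQq(1/r₁ − 1/r₂).
U₁ − U₂ = (8.99×10⁹ N·m²/C²)(-5.78×10⁻⁶ C)(-2.14×10⁻⁶ C)(1/0.191 − 1/0.516) = 0.367 J.
v = √(2·0.367/0.0323) = 4.77 m/s.

4.77 m/s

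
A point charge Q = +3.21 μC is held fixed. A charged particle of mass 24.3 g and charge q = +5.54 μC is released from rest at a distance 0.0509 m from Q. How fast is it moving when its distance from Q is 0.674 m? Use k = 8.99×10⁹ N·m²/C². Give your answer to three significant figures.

15.5 m/s

Only the electrostatic force acts, so mechanical energy is conserved: ½mv² = U₁ − U₂ = kQq(1/r₁ − 1/r₂).
U₁ − U₂ = (8.99×10⁹ N·m²/C²)(3.21×10⁻⁶ C)(5.54×10⁻⁶ C)(1/0.0509 − 1/0.674) = 2.90 J.
v = √(2·2.90/0.0243) = 15.5 m/s.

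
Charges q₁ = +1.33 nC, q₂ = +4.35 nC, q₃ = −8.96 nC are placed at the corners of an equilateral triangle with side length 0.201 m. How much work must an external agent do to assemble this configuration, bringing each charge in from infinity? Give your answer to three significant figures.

-2.02×10⁻⁶ J

The work to assemble the configuration equals its total potential energy, U = Σ kqᵢqⱼ/rᵢⱼ over all pairs.
All three pair separations equal the side length, 0.201 m.
U = (2.59×10⁻⁷) + (-5.33×10⁻⁷) + (-1.74×10⁻⁶) = -2.02×10⁻⁶ J.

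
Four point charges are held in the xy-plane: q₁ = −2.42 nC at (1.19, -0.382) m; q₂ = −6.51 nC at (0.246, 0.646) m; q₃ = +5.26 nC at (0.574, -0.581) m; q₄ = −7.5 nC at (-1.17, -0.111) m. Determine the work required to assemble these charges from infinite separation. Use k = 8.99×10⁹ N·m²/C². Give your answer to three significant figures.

The assembly work is the sum of pairwise potential energies, U = Σ_{i<j} kqᵢqⱼ/rᵢⱼ.
Pair separations: r₁₂ = 1.40 m, r₁₃ = 0.647 m, r₁₄ = 2.38 m, r₂₃ = 1.27 m, r₂₄ = 1.61 m, r₃₄ = 1.81 m.
Summing all 6 pair terms gives U = -1.72×10⁻⁷ J.

-1.72×10⁻⁷ J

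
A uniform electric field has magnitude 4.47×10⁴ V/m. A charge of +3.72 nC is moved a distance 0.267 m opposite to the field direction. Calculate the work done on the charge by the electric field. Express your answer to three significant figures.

The potential change for a displacement 0.267 m opposite to the field direction is ΔV = +Ed = 1.19×10⁴ V.
W_field = −qΔV = -4.44×10⁻⁵ J.

-4.44×10⁻⁵ J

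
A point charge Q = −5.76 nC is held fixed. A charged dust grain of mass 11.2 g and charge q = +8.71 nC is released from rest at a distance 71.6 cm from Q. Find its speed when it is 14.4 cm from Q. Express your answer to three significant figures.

0.0211 m/s

Only the electrostatic force acts, so mechanical energy is conserved: ½mv² = U₁ − U₂ = kQq(1/r₁ − 1/r₂).
U₁ − U₂ = (8.99×10⁹ N·m²/C²)(-5.76×10⁻⁹ C)(8.71×10⁻⁹ C)(1/0.716 − 1/0.144) = 2.50×10⁻⁶ J.
v = √(2·2.50×10⁻⁶/0.0112) = 0.0211 m/s.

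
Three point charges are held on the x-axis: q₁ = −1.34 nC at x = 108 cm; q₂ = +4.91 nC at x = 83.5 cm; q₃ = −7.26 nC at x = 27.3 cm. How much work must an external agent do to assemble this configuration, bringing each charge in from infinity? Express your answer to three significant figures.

The work to assemble the configuration equals its total potential energy, U = Σ kqᵢqⱼ/rᵢⱼ over all pairs.
Pair separations: r₁₂ = 0.245 m, r₁₃ = 0.807 m, r₂₃ = 0.562 m.
U = (-2.41×10⁻⁷) + (1.08×10⁻⁷) + (-5.70×10⁻⁷) = -7.03×10⁻⁷ J.

-7.03×10⁻⁷ J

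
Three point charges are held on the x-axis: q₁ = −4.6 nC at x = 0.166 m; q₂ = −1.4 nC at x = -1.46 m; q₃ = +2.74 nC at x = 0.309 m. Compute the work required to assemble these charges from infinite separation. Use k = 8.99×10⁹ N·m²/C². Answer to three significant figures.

-7.76×10⁻⁷ J

The work to assemble the configuration equals its total potential energy, U = Σ kqᵢqⱼ/rᵢⱼ over all pairs.
Pair separations: r₁₂ = 1.63 m, r₁₃ = 0.143 m, r₂₃ = 1.77 m.
U = (3.56×10⁻⁸) + (-7.92×10⁻⁷) + (-1.95×10⁻⁸) = -7.76×10⁻⁷ J.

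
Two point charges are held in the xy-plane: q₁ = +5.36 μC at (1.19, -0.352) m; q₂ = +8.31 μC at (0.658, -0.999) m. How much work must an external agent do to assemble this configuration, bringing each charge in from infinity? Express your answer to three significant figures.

0.478 J

The work to assemble the configuration equals its total potential energy, U = Σ kqᵢqⱼ/rᵢⱼ over all pairs.
Pair separations: r₁₂ = 0.838 m.
U = (0.478) = 0.478 J.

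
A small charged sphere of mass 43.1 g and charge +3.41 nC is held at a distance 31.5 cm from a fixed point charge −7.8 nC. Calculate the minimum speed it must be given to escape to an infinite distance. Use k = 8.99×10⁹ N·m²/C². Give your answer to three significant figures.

5.94×10⁻³ m/s

To just escape, total mechanical energy must reach zero at infinity: ½mv²_min + U = 0, so ½mv²_min = −U = |kQq|/r.
|U| = |kQq|/r = (8.99×10⁹ N·m²/C²)(7.80×10⁻⁹)(3.41×10⁻⁹)/(0.315) = 7.59×10⁻⁷ J.
v_min = √(2|U|/m) = √(2·7.59×10⁻⁷/0.0431) = 5.94×10⁻³ m/s.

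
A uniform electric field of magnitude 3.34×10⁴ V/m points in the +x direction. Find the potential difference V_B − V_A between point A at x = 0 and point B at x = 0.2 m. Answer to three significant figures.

In a uniform field, potential decreases in the direction of E: V_B − V_A = −E·Δx.
V_B − V_A = −(3.34×10⁴ V/m)(0.200 m) = -6680 V.

-6680 V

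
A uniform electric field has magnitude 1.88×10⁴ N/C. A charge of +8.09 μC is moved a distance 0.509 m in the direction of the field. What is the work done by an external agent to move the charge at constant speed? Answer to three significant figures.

-0.0774 J

The potential change for a displacement 0.509 m in the direction of the field is ΔV = −Ed = -9570 V.
W_ext = qΔV = -0.0774 J.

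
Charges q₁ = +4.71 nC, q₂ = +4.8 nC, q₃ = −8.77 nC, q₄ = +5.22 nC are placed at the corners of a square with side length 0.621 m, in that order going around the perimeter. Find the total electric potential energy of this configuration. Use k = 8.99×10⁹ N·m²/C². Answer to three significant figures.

-7.55×10⁻⁷ J

The work to assemble the configuration equals its total potential energy, U = Σ kqᵢqⱼ/rᵢⱼ over all pairs.
The four side pairs have separation 0.621 m and the two diagonal pairs 0.878 m.
Summing all 6 pair terms gives U = -7.55×10⁻⁷ J.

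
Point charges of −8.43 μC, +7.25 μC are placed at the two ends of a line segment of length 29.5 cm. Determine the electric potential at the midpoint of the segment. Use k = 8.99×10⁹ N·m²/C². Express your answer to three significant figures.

-7.19×10⁴ V

The total potential is the scalar sum of each charge's contribution, V = Σ kqᵢ/rᵢ.
Each charge is 0.147 m from the midpoint.
V = k[(-8.43×10⁻⁶)/(0.147) + (7.25×10⁻⁶)/(0.147)] = -7.19×10⁴ V.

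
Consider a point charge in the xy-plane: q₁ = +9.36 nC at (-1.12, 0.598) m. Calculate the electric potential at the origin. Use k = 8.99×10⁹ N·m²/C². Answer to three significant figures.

66.3 V

Electric potential is a scalar, so the contributions from each charge add algebraically: V = Σ kqᵢ/rᵢ.
Distances from the field point to each charge: r₁ = 1.27 m.
V = k[(9.36×10⁻⁹)/(1.27)] = 66.3 V.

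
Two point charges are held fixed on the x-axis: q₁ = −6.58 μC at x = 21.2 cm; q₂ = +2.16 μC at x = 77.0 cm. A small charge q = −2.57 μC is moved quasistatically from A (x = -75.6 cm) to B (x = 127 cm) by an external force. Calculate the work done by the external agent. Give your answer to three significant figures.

-0.0805 J

For quasistatic motion the external work equals the change in potential energy: W_ext = qΔV = q(V_B − V_A).
At A: distances to the source charges are 0.968 m, 1.53 m; V_A = Σ kqᵢ/rᵢ = -4.84×10⁴ V.
At B: distances to the source charges are 1.06 m, 0.500 m; V_B = Σ kqᵢ/rᵢ = -1.71×10⁴ V.
ΔV = V_B − V_A = 3.13×10⁴ V.
W_ext = qΔV = (-2.57×10⁻⁶ C)(3.13×10⁴ V) = -0.0805 J.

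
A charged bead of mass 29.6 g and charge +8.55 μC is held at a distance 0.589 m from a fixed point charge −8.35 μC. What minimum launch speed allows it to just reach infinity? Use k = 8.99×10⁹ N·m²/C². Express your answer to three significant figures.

8.58 m/s

To just escape, total mechanical energy must reach zero at infinity: ½mv²_min + U = 0, so ½mv²_min = −U = |kQq|/r.
|U| = |kQq|/r = (8.99×10⁹ N·m²/C²)(8.35×10⁻⁶)(8.55×10⁻⁶)/(0.589) = 1.09 J.
v_min = √(2|U|/m) = √(2·1.09/0.0296) = 8.58 m/s.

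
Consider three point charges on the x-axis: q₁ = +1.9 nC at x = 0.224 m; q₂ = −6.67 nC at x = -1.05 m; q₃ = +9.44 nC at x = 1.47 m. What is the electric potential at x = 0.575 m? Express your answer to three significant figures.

Electric potential is a scalar, so the contributions from each charge add algebraically: V = Σ kqᵢ/rᵢ.
Distances from the field point to each charge: r₁ = 0.351 m, r₂ = 1.62 m, r₃ = 0.895 m.
V = k[(1.90×10⁻⁹)/(0.351) + (-6.67×10⁻⁹)/(1.62) + (9.44×10⁻⁹)/(0.895)] = 107 V.

107 V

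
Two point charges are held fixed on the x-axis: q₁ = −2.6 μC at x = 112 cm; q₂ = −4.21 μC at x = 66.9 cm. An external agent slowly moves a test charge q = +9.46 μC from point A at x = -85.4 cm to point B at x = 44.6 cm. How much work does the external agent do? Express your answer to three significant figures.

-1.59 J

For quasistatic motion the external work equals the change in potential energy: W_ext = qΔV = q(V_B − V_A).
At A: distances to the source charges are 1.97 m, 1.52 m; V_A = Σ kqᵢ/rᵢ = -3.67×10⁴ V.
At B: distances to the source charges are 0.674 m, 0.223 m; V_B = Σ kqᵢ/rᵢ = -2.04×10⁵ V.
ΔV = V_B − V_A = -1.68×10⁵ V.
W_ext = qΔV = (9.46×10⁻⁶ C)(-1.68×10⁵ V) = -1.59 J.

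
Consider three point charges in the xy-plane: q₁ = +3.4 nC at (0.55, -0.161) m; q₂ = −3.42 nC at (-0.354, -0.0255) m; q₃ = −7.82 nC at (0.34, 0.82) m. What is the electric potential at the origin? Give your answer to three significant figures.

-112 V

Electric potential is a scalar, so the contributions from each charge add algebraically: V = Σ kqᵢ/rᵢ.
Distances from the field point to each charge: r₁ = 0.573 m, r₂ = 0.355 m, r₃ = 0.888 m.
V = k[(3.40×10⁻⁹)/(0.573) + (-3.42×10⁻⁹)/(0.355) + (-7.82×10⁻⁹)/(0.888)] = -112 V.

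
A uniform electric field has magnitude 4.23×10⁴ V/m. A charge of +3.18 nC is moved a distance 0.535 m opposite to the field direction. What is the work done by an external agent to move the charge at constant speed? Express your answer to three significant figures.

7.20×10⁻⁵ J

The potential change for a displacement 0.535 m opposite to the field direction is ΔV = +Ed = 2.26×10⁴ V.
W_ext = qΔV = 7.20×10⁻⁵ J.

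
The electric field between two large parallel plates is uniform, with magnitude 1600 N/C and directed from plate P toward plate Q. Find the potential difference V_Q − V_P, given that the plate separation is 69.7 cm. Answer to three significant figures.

In a uniform field, potential decreases in the direction of E: ΔV = −E·d for a displacement d parallel to E.
Going from P to Q is a displacement of 69.7 cm along the field, so V_Q − V_P = −Ed = -1120 V.

-1120 V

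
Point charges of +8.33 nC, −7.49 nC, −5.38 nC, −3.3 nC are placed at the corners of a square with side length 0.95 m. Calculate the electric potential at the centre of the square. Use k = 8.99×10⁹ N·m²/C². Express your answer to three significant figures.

-105 V

The total potential is the scalar sum of each charge's contribution, V = Σ kqᵢ/rᵢ.
The distance from each corner to the centre is a√2/2 = 0.672 m.
V = k[(8.33×10⁻⁹)/(0.672) + (-7.49×10⁻⁹)/(0.672) + (-5.38×10⁻⁹)/(0.672) + (-3.30×10⁻⁹)/(0.672)] = -105 V.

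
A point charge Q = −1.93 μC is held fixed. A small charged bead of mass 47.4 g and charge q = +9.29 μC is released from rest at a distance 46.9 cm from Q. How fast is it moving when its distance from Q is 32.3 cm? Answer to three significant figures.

Only the electrostatic force acts, so mechanical energy is conserved: ½mv² = U₁ − U₂ = kQq(1/r₁ − 1/r₂).
U₁ − U₂ = (8.99×10⁹ N·m²/C²)(-1.93×10⁻⁶ C)(9.29×10⁻⁶ C)(1/0.469 − 1/0.323) = 0.155 J.
v = √(2·0.155/0.0474) = 2.56 m/s.

2.56 m/s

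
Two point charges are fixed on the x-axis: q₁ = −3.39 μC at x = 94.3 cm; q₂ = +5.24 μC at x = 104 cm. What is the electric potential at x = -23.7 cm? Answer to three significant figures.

The total potential is the scalar sum of each charge's contribution, V = Σ kqᵢ/rᵢ.
Distances from the field point to each charge: r₁ = 1.18 m, r₂ = 1.28 m.
V = k[(-3.39×10⁻⁶)/(1.18) + (5.24×10⁻⁶)/(1.28)] = 1.11×10⁴ V.

1.11×10⁴ V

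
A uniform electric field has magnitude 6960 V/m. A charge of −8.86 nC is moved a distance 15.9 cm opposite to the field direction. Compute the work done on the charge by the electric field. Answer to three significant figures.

9.80×10⁻⁶ J

The potential change for a displacement 15.9 cm opposite to the field direction is ΔV = +Ed = 1110 V.
W_field = −qΔV = 9.80×10⁻⁶ J.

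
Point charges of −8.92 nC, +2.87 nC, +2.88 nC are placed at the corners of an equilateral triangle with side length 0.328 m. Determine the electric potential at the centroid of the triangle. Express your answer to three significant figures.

The total potential is the scalar sum of each charge's contribution, V = Σ kqᵢ/rᵢ.
The distance from each vertex to the centroid is a/√3 = 0.189 m.
V = k[(-8.92×10⁻⁹)/(0.189) + (2.87×10⁻⁹)/(0.189) + (2.88×10⁻⁹)/(0.189)] = -150 V.

-150 V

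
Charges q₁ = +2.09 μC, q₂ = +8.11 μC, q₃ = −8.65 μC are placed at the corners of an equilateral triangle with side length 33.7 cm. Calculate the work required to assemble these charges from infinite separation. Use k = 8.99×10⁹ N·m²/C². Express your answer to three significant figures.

The assembly work is the sum of pairwise potential energies, U = Σ_{i<j} kqᵢqⱼ/rᵢⱼ.
All three pair separations equal the side length, 0.337 m.
U = (0.452) + (-0.482) + (-1.87) = -1.90 J.

-1.90 J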